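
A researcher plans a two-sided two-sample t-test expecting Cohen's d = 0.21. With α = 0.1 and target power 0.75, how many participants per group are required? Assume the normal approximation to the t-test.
n = 244 per group

Sample size formula (two-sample t-test, normal approximation):
n = 2 · ((z_{α/2} + z_β) / d)²

z_{α/2} = 1.645 (for α = 0.1, two-sided)
z_β = 0.674 (for power = 0.75)
d = 0.21

n = 2 · ((1.645 + 0.674) / 0.21)²
n = 2 · (11.043)²
n ≈ 243.90
Round up to the next whole number: n = 244 per group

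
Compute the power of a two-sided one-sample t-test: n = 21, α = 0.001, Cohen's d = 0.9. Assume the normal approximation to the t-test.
Power ≈ 0.80

Power calculation (one-sample t-test, normal approximation):
z_β = d · √n - z_{α/2}
z_β = 0.9 · √21 - 3.291
z_β = 0.9 · 4.583 - 3.291
z_β = 0.834

Power = Φ(z_β) = Φ(0.834) ≈ 0.798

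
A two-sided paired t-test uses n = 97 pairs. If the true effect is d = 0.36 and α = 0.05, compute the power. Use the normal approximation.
Power ≈ 0.94

Power calculation (paired t-test, normal approximation):
z_β = d · √n - z_{α/2}
z_β = 0.36 · √97 - 1.960
z_β = 0.36 · 9.849 - 1.960
z_β = 1.586

Power = Φ(z_β) = Φ(1.586) ≈ 0.944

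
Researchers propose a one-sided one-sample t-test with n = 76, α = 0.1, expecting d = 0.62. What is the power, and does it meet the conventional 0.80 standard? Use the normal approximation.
Power ≈ 1.00; the study is adequately powered (power ≥ 0.80)

Power calculation (one-sample t-test, normal approximation):
z_β = d · √n - z_α
z_β = 0.62 · √76 - 1.282
z_β = 0.62 · 8.718 - 1.282
z_β = 4.123

Power = Φ(z_β) = Φ(4.123) ≈ 1.000

Effect size d = 0.62 is medium by Cohen's convention (0.2/0.5/0.8).

Threshold: power ≥ 0.80 is conventionally adequate.
Power ≈ 1.00 → the study is adequately powered (power ≥ 0.80).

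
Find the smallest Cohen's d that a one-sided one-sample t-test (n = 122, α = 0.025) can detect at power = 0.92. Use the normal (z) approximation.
d ≈ 0.30

Minimum detectable effect (one-sample t-test, normal approximation):
d = (z_α + z_β) / √n
d = (1.960 + 1.405) / √122
d = 3.365 / 11.045
d ≈ 0.30

By Cohen's convention (0.2 small / 0.5 medium / 0.8 large): small effect.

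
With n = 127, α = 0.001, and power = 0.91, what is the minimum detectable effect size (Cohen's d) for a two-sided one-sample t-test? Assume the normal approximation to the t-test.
d ≈ 0.41

Minimum detectable effect (one-sample t-test, normal approximation):
d = (z_{α/2} + z_β) / √n
d = (3.291 + 1.341) / √127
d = 4.631 / 11.269
d ≈ 0.41

By Cohen's convention (0.2 small / 0.5 medium / 0.8 large): small effect.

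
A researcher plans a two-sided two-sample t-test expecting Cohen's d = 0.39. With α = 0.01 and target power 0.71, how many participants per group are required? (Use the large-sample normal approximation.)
n = 129 per group

Sample size formula (two-sample t-test, normal approximation):
n = 2 · ((z_{α/2} + z_β) / d)²

z_{α/2} = 2.576 (for α = 0.01, two-sided)
z_β = 0.553 (for power = 0.71)
d = 0.39

n = 2 · ((2.576 + 0.553) / 0.39)²
n = 2 · (8.023)²
n ≈ 128.74
Round up to the next whole number: n = 129 per group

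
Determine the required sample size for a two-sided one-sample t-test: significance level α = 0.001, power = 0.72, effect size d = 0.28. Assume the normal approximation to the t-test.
n = 192

Sample size formula (one-sample t-test, normal approximation):
n = ((z_{α/2} + z_β) / d)²

z_{α/2} = 3.291 (for α = 0.001, two-sided)
z_β = 0.583 (for power = 0.72)
d = 0.28

n = ((3.291 + 0.583) / 0.28)²
n = (13.836)²
n ≈ 191.43
Round up to the next whole number: n = 192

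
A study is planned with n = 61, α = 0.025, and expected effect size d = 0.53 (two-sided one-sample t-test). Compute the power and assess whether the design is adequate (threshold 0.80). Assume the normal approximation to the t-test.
Power ≈ 0.97; the study is adequately powered (power ≥ 0.80)

Power calculation (one-sample t-test, normal approximation):
z_β = d · √n - z_{α/2}
z_β = 0.53 · √61 - 2.241
z_β = 0.53 · 7.810 - 2.241
z_β = 1.898

Power = Φ(z_β) = Φ(1.898) ≈ 0.971

Effect size d = 0.53 is medium by Cohen's convention (0.2/0.5/0.8).

Threshold: power ≥ 0.80 is conventionally adequate.
Power ≈ 0.97 → the study is adequately powered (power ≥ 0.80).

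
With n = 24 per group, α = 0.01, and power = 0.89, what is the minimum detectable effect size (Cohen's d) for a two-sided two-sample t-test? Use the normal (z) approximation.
d ≈ 1.10

Minimum detectable effect (two-sample t-test, normal approximation):
d = (z_{α/2} + z_β) / √(n/2)
d = (2.576 + 1.227) / √(24/2)
d = 3.802 / 3.464
d ≈ 1.10

By Cohen's convention (0.2 small / 0.5 medium / 0.8 large): large effect.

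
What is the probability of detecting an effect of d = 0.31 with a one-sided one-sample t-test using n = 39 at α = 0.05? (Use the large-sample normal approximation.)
Power ≈ 0.61

Power calculation (one-sample t-test, normal approximation):
z_β = d · √n - z_α
z_β = 0.31 · √39 - 1.645
z_β = 0.31 · 6.245 - 1.645
z_β = 0.291

Power = Φ(z_β) = Φ(0.291) ≈ 0.615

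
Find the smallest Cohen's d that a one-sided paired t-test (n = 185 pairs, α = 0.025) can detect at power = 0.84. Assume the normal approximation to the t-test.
d ≈ 0.22

Minimum detectable effect (paired t-test, normal approximation):
d = (z_α + z_β) / √n
d = (1.960 + 0.994) / √185
d = 2.954 / 13.601
d ≈ 0.22

By Cohen's convention (0.2 small / 0.5 medium / 0.8 large): small effect.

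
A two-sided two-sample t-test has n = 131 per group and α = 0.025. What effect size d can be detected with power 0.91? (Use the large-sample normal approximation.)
d ≈ 0.44

Minimum detectable effect (two-sample t-test, normal approximation):
d = (z_{α/2} + z_β) / √(n/2)
d = (2.241 + 1.341) / √(131/2)
d = 3.582 / 8.093
d ≈ 0.44

By Cohen's convention (0.2 small / 0.5 medium / 0.8 large): small effect.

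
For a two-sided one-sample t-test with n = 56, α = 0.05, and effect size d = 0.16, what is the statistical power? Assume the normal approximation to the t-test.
Power ≈ 0.22

Power calculation (one-sample t-test, normal approximation):
z_β = d · √n - z_{α/2}
z_β = 0.16 · √56 - 1.960
z_β = 0.16 · 7.483 - 1.960
z_β = -0.763

Power = Φ(z_β) = Φ(-0.763) ≈ 0.223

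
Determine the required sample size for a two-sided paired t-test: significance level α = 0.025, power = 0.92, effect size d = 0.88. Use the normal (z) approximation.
n = 18 pairs

Sample size formula (paired t-test, normal approximation):
n = ((z_{α/2} + z_β) / d)²

z_{α/2} = 2.241 (for α = 0.025, two-sided)
z_β = 1.405 (for power = 0.92)
d = 0.88

n = ((2.241 + 1.405) / 0.88)²
n = (4.143)²
n ≈ 17.16
Round up to the next whole number: n = 18 pairs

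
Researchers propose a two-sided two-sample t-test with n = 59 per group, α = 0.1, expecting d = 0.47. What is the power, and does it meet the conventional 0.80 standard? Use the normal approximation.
Power ≈ 0.82; the study is adequately powered (power ≥ 0.80)

Power calculation (two-sample t-test, normal approximation):
z_β = d · √(n/2) - z_{α/2}
z_β = 0.47 · √(59/2) - 1.645
z_β = 0.47 · 5.431 - 1.645
z_β = 0.908

Power = Φ(z_β) = Φ(0.908) ≈ 0.818

Effect size d = 0.47 is small by Cohen's convention (0.2/0.5/0.8).

Threshold: power ≥ 0.80 is conventionally adequate.
Power ≈ 0.82 → the study is adequately powered (power ≥ 0.80).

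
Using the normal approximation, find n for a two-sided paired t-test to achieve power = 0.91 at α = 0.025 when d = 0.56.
n = 41 pairs

Sample size formula (paired t-test, normal approximation):
n = ((z_{α/2} + z_β) / d)²

z_{α/2} = 2.241 (for α = 0.025, two-sided)
z_β = 1.341 (for power = 0.91)
d = 0.56

n = ((2.241 + 1.341) / 0.56)²
n = (6.396)²
n ≈ 40.91
Round up to the next whole number: n = 41 pairs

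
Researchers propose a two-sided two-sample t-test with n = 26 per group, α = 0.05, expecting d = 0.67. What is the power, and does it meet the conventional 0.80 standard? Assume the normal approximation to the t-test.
Power ≈ 0.68; the study is underpowered (power < 0.80)

Power calculation (two-sample t-test, normal approximation):
z_β = d · √(n/2) - z_{α/2}
z_β = 0.67 · √(26/2) - 1.960
z_β = 0.67 · 3.606 - 1.960
z_β = 0.456

Power = Φ(z_β) = Φ(0.456) ≈ 0.676

Effect size d = 0.67 is medium by Cohen's convention (0.2/0.5/0.8).

Threshold: power ≥ 0.80 is conventionally adequate.
Power ≈ 0.68 → the study is underpowered (power < 0.80).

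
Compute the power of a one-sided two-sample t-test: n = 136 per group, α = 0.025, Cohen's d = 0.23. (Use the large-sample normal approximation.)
Power ≈ 0.47

Power calculation (two-sample t-test, normal approximation):
z_β = d · √(n/2) - z_α
z_β = 0.23 · √(136/2) - 1.960
z_β = 0.23 · 8.246 - 1.960
z_β = -0.063

Power = Φ(z_β) = Φ(-0.063) ≈ 0.475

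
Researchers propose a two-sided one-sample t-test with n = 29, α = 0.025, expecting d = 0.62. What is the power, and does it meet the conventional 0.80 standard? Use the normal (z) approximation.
Power ≈ 0.86; the study is adequately powered (power ≥ 0.80)

Power calculation (one-sample t-test, normal approximation):
z_β = d · √n - z_{α/2}
z_β = 0.62 · √29 - 2.241
z_β = 0.62 · 5.385 - 2.241
z_β = 1.097

Power = Φ(z_β) = Φ(1.097) ≈ 0.864

Effect size d = 0.62 is medium by Cohen's convention (0.2/0.5/0.8).

Threshold: power ≥ 0.80 is conventionally adequate.
Power ≈ 0.86 → the study is adequately powered (power ≥ 0.80).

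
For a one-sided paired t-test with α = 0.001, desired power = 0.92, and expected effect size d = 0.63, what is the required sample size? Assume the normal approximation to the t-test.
n = 51 pairs

Sample size formula (paired t-test, normal approximation):
n = ((z_α + z_β) / d)²

z_α = 3.090 (for α = 0.001, one-sided)
z_β = 1.405 (for power = 0.92)
d = 0.63

n = ((3.090 + 1.405) / 0.63)²
n = (7.135)²
n ≈ 50.91
Round up to the next whole number: n = 51 pairs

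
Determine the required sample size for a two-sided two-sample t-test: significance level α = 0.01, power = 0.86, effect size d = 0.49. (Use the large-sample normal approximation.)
n = 112 per group

Sample size formula (two-sample t-test, normal approximation):
n = 2 · ((z_{α/2} + z_β) / d)²

z_{α/2} = 2.576 (for α = 0.01, two-sided)
z_β = 1.080 (for power = 0.86)
d = 0.49

n = 2 · ((2.576 + 1.080) / 0.49)²
n = 2 · (7.461)²
n ≈ 111.33
Round up to the next whole number: n = 112 per group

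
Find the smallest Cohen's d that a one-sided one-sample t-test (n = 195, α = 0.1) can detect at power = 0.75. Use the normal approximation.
d ≈ 0.14

Minimum detectable effect (one-sample t-test, normal approximation):
d = (z_α + z_β) / √n
d = (1.282 + 0.674) / √195
d = 1.956 / 13.964
d ≈ 0.14

By Cohen's convention (0.2 small / 0.5 medium / 0.8 large): very small effect.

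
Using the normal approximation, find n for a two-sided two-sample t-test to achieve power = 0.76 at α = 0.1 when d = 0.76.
n = 20 per group

Sample size formula (two-sample t-test, normal approximation):
n = 2 · ((z_{α/2} + z_β) / d)²

z_{α/2} = 1.645 (for α = 0.1, two-sided)
z_β = 0.706 (for power = 0.76)
d = 0.76

n = 2 · ((1.645 + 0.706) / 0.76)²
n = 2 · (3.093)²
n ≈ 19.13
Round up to the next whole number: n = 20 per group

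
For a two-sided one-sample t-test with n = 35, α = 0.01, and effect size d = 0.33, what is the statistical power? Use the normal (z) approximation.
Power ≈ 0.27

Power calculation (one-sample t-test, normal approximation):
z_β = d · √n - z_{α/2}
z_β = 0.33 · √35 - 2.576
z_β = 0.33 · 5.916 - 2.576
z_β = -0.624

Power = Φ(z_β) = Φ(-0.624) ≈ 0.266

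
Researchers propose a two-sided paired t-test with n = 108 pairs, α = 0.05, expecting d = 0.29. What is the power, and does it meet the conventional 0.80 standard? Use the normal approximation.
Power ≈ 0.85; the study is adequately powered (power ≥ 0.80)

Power calculation (paired t-test, normal approximation):
z_β = d · √n - z_{α/2}
z_β = 0.29 · √108 - 1.960
z_β = 0.29 · 10.392 - 1.960
z_β = 1.054

Power = Φ(z_β) = Φ(1.054) ≈ 0.854

Effect size d = 0.29 is small by Cohen's convention (0.2/0.5/0.8).

Threshold: power ≥ 0.80 is conventionally adequate.
Power ≈ 0.85 → the study is adequately powered (power ≥ 0.80).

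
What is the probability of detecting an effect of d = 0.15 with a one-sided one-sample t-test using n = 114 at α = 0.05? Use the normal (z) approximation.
Power ≈ 0.48

Power calculation (one-sample t-test, normal approximation):
z_β = d · √n - z_α
z_β = 0.15 · √114 - 1.645
z_β = 0.15 · 10.677 - 1.645
z_β = -0.043

Power = Φ(z_β) = Φ(-0.043) ≈ 0.483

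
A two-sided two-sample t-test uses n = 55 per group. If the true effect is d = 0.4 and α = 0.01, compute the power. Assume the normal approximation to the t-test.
Power ≈ 0.32

Power calculation (two-sample t-test, normal approximation):
z_β = d · √(n/2) - z_{α/2}
z_β = 0.4 · √(55/2) - 2.576
z_β = 0.4 · 5.244 - 2.576
z_β = -0.478

Power = Φ(z_β) = Φ(-0.478) ≈ 0.316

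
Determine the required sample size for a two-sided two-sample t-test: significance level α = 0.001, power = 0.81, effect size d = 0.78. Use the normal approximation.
n = 58 per group

Sample size formula (two-sample t-test, normal approximation):
n = 2 · ((z_{α/2} + z_β) / d)²

z_{α/2} = 3.291 (for α = 0.001, two-sided)
z_β = 0.878 (for power = 0.81)
d = 0.78

n = 2 · ((3.291 + 0.878) / 0.78)²
n = 2 · (5.345)²
n ≈ 57.14
Round up to the next whole number: n = 58 per group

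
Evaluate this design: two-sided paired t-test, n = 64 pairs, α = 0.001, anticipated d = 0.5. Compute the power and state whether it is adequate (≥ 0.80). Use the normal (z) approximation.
Power ≈ 0.76; the study is underpowered (power < 0.80)

Power calculation (paired t-test, normal approximation):
z_β = d · √n - z_{α/2}
z_β = 0.5 · √64 - 3.291
z_β = 0.5 · 8.000 - 3.291
z_β = 0.709

Power = Φ(z_β) = Φ(0.709) ≈ 0.761

Effect size d = 0.5 is medium by Cohen's convention (0.2/0.5/0.8).

Threshold: power ≥ 0.80 is conventionally adequate.
Power ≈ 0.76 → the study is underpowered (power < 0.80).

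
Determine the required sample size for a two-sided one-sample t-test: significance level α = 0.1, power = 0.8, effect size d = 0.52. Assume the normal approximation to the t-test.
n = 23

Sample size formula (one-sample t-test, normal approximation):
n = ((z_{α/2} + z_β) / d)²

z_{α/2} = 1.645 (for α = 0.1, two-sided)
z_β = 0.842 (for power = 0.8)
d = 0.52

n = ((1.645 + 0.842) / 0.52)²
n = (4.783)²
n ≈ 22.88
Round up to the next whole number: n = 23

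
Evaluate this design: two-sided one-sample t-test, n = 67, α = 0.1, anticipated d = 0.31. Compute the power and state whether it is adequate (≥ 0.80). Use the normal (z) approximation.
Power ≈ 0.81; the study is adequately powered (power ≥ 0.80)

Power calculation (one-sample t-test, normal approximation):
z_β = d · √n - z_{α/2}
z_β = 0.31 · √67 - 1.645
z_β = 0.31 · 8.185 - 1.645
z_β = 0.893

Power = Φ(z_β) = Φ(0.893) ≈ 0.814

Effect size d = 0.31 is small by Cohen's convention (0.2/0.5/0.8).

Threshold: power ≥ 0.80 is conventionally adequate.
Power ≈ 0.81 → the study is adequately powered (power ≥ 0.80).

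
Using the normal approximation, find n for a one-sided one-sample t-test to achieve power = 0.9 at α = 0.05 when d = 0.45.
n = 43

Sample size formula (one-sample t-test, normal approximation):
n = ((z_α + z_β) / d)²

z_α = 1.645 (for α = 0.05, one-sided)
z_β = 1.282 (for power = 0.9)
d = 0.45

n = ((1.645 + 1.282) / 0.45)²
n = (6.504)²
n ≈ 42.30
Round up to the next whole number: n = 43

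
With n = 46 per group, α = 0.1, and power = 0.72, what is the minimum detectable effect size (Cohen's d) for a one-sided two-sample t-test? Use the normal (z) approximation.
d ≈ 0.39

Minimum detectable effect (two-sample t-test, normal approximation):
d = (z_α + z_β) / √(n/2)
d = (1.282 + 0.583) / √(46/2)
d = 1.864 / 4.796
d ≈ 0.39

By Cohen's convention (0.2 small / 0.5 medium / 0.8 large): small effect.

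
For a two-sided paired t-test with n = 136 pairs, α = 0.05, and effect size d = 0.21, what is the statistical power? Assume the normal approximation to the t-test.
Power ≈ 0.69

Power calculation (paired t-test, normal approximation):
z_β = d · √n - z_{α/2}
z_β = 0.21 · √136 - 1.960
z_β = 0.21 · 11.662 - 1.960
z_β = 0.489

Power = Φ(z_β) = Φ(0.489) ≈ 0.688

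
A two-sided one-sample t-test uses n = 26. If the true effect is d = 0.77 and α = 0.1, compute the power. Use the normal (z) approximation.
Power ≈ 0.99

Power calculation (one-sample t-test, normal approximation):
z_β = d · √n - z_{α/2}
z_β = 0.77 · √26 - 1.645
z_β = 0.77 · 5.099 - 1.645
z_β = 2.281

Power = Φ(z_β) = Φ(2.281) ≈ 0.989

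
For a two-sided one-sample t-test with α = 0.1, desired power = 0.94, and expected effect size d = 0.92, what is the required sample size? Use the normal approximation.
n = 13

Sample size formula (one-sample t-test, normal approximation):
n = ((z_{α/2} + z_β) / d)²

z_{α/2} = 1.645 (for α = 0.1, two-sided)
z_β = 1.555 (for power = 0.94)
d = 0.92

n = ((1.645 + 1.555) / 0.92)²
n = (3.478)²
n ≈ 12.10
Round up to the next whole number: n = 13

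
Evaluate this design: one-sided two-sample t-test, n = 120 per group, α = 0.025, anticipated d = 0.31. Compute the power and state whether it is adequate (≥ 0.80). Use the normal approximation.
Power ≈ 0.67; the study is underpowered (power < 0.80)

Power calculation (two-sample t-test, normal approximation):
z_β = d · √(n/2) - z_α
z_β = 0.31 · √(120/2) - 1.960
z_β = 0.31 · 7.746 - 1.960
z_β = 0.441

Power = Φ(z_β) = Φ(0.441) ≈ 0.670

Effect size d = 0.31 is small by Cohen's convention (0.2/0.5/0.8).

Threshold: power ≥ 0.80 is conventionally adequate.
Power ≈ 0.67 → the study is underpowered (power < 0.80).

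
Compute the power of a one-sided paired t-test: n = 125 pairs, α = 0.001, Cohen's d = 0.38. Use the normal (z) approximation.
Power ≈ 0.88

Power calculation (paired t-test, normal approximation):
z_β = d · √n - z_α
z_β = 0.38 · √125 - 3.090
z_β = 0.38 · 11.180 - 3.090
z_β = 1.158

Power = Φ(z_β) = Φ(1.158) ≈ 0.877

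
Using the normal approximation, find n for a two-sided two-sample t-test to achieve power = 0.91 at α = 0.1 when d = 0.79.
n = 29 per group

Sample size formula (two-sample t-test, normal approximation):
n = 2 · ((z_{α/2} + z_β) / d)²

z_{α/2} = 1.645 (for α = 0.1, two-sided)
z_β = 1.341 (for power = 0.91)
d = 0.79

n = 2 · ((1.645 + 1.341) / 0.79)²
n = 2 · (3.780)²
n ≈ 28.58
Round up to the next whole number: n = 29 per group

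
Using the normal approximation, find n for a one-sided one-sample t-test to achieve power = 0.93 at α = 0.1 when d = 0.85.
n = 11

Sample size formula (one-sample t-test, normal approximation):
n = ((z_α + z_β) / d)²

z_α = 1.282 (for α = 0.1, one-sided)
z_β = 1.476 (for power = 0.93)
d = 0.85

n = ((1.282 + 1.476) / 0.85)²
n = (3.245)²
n ≈ 10.53
Round up to the next whole number: n = 11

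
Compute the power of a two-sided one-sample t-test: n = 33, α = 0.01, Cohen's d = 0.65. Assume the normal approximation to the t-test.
Power ≈ 0.88

Power calculation (one-sample t-test, normal approximation):
z_β = d · √n - z_{α/2}
z_β = 0.65 · √33 - 2.576
z_β = 0.65 · 5.745 - 2.576
z_β = 1.158

Power = Φ(z_β) = Φ(1.158) ≈ 0.877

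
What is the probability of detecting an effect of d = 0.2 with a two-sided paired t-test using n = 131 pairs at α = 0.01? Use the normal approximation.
Power ≈ 0.39

Power calculation (paired t-test, normal approximation):
z_β = d · √n - z_{α/2}
z_β = 0.2 · √131 - 2.576
z_β = 0.2 · 11.446 - 2.576
z_β = -0.287

Power = Φ(z_β) = Φ(-0.287) ≈ 0.387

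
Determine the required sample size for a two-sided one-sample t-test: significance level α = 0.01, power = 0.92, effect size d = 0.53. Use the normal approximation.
n = 57

Sample size formula (one-sample t-test, normal approximation):
n = ((z_{α/2} + z_β) / d)²

z_{α/2} = 2.576 (for α = 0.01, two-sided)
z_β = 1.405 (for power = 0.92)
d = 0.53

n = ((2.576 + 1.405) / 0.53)²
n = (7.511)²
n ≈ 56.42
Round up to the next whole number: n = 57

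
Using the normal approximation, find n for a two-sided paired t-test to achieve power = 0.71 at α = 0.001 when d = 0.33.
n = 136 pairs

Sample size formula (paired t-test, normal approximation):
n = ((z_{α/2} + z_β) / d)²

z_{α/2} = 3.291 (for α = 0.001, two-sided)
z_β = 0.553 (for power = 0.71)
d = 0.33

n = ((3.291 + 0.553) / 0.33)²
n = (11.648)²
n ≈ 135.68
Round up to the next whole number: n = 136 pairs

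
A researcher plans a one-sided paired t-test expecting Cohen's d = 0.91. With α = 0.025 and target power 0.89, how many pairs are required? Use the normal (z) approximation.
n = 13 pairs

Sample size formula (paired t-test, normal approximation):
n = ((z_α + z_β) / d)²

z_α = 1.960 (for α = 0.025, one-sided)
z_β = 1.227 (for power = 0.89)
d = 0.91

n = ((1.960 + 1.227) / 0.91)²
n = (3.502)²
n ≈ 12.26
Round up to the next whole number: n = 13 pairs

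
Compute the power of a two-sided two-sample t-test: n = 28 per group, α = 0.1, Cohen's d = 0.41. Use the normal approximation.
Power ≈ 0.46

Power calculation (two-sample t-test, normal approximation):
z_β = d · √(n/2) - z_{α/2}
z_β = 0.41 · √(28/2) - 1.645
z_β = 0.41 · 3.742 - 1.645
z_β = -0.111

Power = Φ(z_β) = Φ(-0.111) ≈ 0.456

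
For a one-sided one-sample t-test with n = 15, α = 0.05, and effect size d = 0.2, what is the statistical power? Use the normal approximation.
Power ≈ 0.19

Power calculation (one-sample t-test, normal approximation):
z_β = d · √n - z_α
z_β = 0.2 · √15 - 1.645
z_β = 0.2 · 3.873 - 1.645
z_β = -0.870

Power = Φ(z_β) = Φ(-0.870) ≈ 0.192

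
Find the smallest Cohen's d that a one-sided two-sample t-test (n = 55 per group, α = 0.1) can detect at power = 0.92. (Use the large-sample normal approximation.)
d ≈ 0.51

Minimum detectable effect (two-sample t-test, normal approximation):
d = (z_α + z_β) / √(n/2)
d = (1.282 + 1.405) / √(55/2)
d = 2.687 / 5.244
d ≈ 0.51

By Cohen's convention (0.2 small / 0.5 medium / 0.8 large): medium effect.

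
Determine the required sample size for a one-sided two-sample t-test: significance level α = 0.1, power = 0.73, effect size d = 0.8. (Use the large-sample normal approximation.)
n = 12 per group

Sample size formula (two-sample t-test, normal approximation):
n = 2 · ((z_α + z_β) / d)²

z_α = 1.282 (for α = 0.1, one-sided)
z_β = 0.613 (for power = 0.73)
d = 0.8

n = 2 · ((1.282 + 0.613) / 0.8)²
n = 2 · (2.369)²
n ≈ 11.22
Round up to the next whole number: n = 12 per group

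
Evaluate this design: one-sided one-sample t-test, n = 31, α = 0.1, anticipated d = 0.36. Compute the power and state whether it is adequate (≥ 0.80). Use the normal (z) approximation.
Power ≈ 0.77; the study is underpowered (power < 0.80)

Power calculation (one-sample t-test, normal approximation):
z_β = d · √n - z_α
z_β = 0.36 · √31 - 1.282
z_β = 0.36 · 5.568 - 1.282
z_β = 0.723

Power = Φ(z_β) = Φ(0.723) ≈ 0.765

Effect size d = 0.36 is small by Cohen's convention (0.2/0.5/0.8).

Threshold: power ≥ 0.80 is conventionally adequate.
Power ≈ 0.77 → the study is underpowered (power < 0.80).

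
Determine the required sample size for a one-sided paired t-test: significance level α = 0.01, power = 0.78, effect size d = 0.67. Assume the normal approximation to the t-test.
n = 22 pairs

Sample size formula (paired t-test, normal approximation):
n = ((z_α + z_β) / d)²

z_α = 2.326 (for α = 0.01, one-sided)
z_β = 0.772 (for power = 0.78)
d = 0.67

n = ((2.326 + 0.772) / 0.67)²
n = (4.624)²
n ≈ 21.38
Round up to the next whole number: n = 22 pairs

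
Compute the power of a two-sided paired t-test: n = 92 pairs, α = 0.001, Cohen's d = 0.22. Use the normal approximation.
Power ≈ 0.12

Power calculation (paired t-test, normal approximation):
z_β = d · √n - z_{α/2}
z_β = 0.22 · √92 - 3.291
z_β = 0.22 · 9.592 - 3.291
z_β = -1.180

Power = Φ(z_β) = Φ(-1.180) ≈ 0.119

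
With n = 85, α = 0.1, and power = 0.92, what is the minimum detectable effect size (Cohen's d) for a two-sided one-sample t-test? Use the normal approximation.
d ≈ 0.33

Minimum detectable effect (one-sample t-test, normal approximation):
d = (z_{α/2} + z_β) / √n
d = (1.645 + 1.405) / √85
d = 3.050 / 9.220
d ≈ 0.33

By Cohen's convention (0.2 small / 0.5 medium / 0.8 large): small effect.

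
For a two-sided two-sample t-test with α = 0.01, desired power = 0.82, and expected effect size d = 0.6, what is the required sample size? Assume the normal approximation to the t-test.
n = 68 per group

Sample size formula (two-sample t-test, normal approximation):
n = 2 · ((z_{α/2} + z_β) / d)²

z_{α/2} = 2.576 (for α = 0.01, two-sided)
z_β = 0.915 (for power = 0.82)
d = 0.6

n = 2 · ((2.576 + 0.915) / 0.6)²
n = 2 · (5.818)²
n ≈ 67.70
Round up to the next whole number: n = 68 per group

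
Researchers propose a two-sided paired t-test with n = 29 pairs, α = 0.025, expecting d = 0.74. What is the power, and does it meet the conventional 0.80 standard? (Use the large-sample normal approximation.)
Power ≈ 0.96; the study is adequately powered (power ≥ 0.80)

Power calculation (paired t-test, normal approximation):
z_β = d · √n - z_{α/2}
z_β = 0.74 · √29 - 2.241
z_β = 0.74 · 5.385 - 2.241
z_β = 1.744

Power = Φ(z_β) = Φ(1.744) ≈ 0.959

Effect size d = 0.74 is medium by Cohen's convention (0.2/0.5/0.8).

Threshold: power ≥ 0.80 is conventionally adequate.
Power ≈ 0.96 → the study is adequately powered (power ≥ 0.80).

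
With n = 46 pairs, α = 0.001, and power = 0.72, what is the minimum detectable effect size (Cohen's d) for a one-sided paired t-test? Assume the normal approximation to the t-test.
d ≈ 0.54

Minimum detectable effect (paired t-test, normal approximation):
d = (z_α + z_β) / √n
d = (3.090 + 0.583) / √46
d = 3.673 / 6.782
d ≈ 0.54

By Cohen's convention (0.2 small / 0.5 medium / 0.8 large): medium effect.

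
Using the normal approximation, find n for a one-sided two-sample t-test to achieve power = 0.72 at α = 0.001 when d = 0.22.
n = 558 per group

Sample size formula (two-sample t-test, normal approximation):
n = 2 · ((z_α + z_β) / d)²

z_α = 3.090 (for α = 0.001, one-sided)
z_β = 0.583 (for power = 0.72)
d = 0.22

n = 2 · ((3.090 + 0.583) / 0.22)²
n = 2 · (16.695)²
n ≈ 557.45
Round up to the next whole number: n = 558 per group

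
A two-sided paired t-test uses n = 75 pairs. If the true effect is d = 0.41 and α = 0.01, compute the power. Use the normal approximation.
Power ≈ 0.84

Power calculation (paired t-test, normal approximation):
z_β = d · √n - z_{α/2}
z_β = 0.41 · √75 - 2.576
z_β = 0.41 · 8.660 - 2.576
z_β = 0.975

Power = Φ(z_β) = Φ(0.975) ≈ 0.835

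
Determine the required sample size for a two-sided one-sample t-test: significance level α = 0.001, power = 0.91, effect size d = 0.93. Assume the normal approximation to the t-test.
n = 25

Sample size formula (one-sample t-test, normal approximation):
n = ((z_{α/2} + z_β) / d)²

z_{α/2} = 3.291 (for α = 0.001, two-sided)
z_β = 1.341 (for power = 0.91)
d = 0.93

n = ((3.291 + 1.341) / 0.93)²
n = (4.981)²
n ≈ 24.81
Round up to the next whole number: n = 25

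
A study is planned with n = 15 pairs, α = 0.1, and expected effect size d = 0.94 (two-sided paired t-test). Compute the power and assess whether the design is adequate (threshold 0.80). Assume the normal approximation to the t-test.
Power ≈ 0.98; the study is adequately powered (power ≥ 0.80)

Power calculation (paired t-test, normal approximation):
z_β = d · √n - z_{α/2}
z_β = 0.94 · √15 - 1.645
z_β = 0.94 · 3.873 - 1.645
z_β = 1.996

Power = Φ(z_β) = Φ(1.996) ≈ 0.977

Effect size d = 0.94 is large by Cohen's convention (0.2/0.5/0.8).

Threshold: power ≥ 0.80 is conventionally adequate.
Power ≈ 0.98 → the study is adequately powered (power ≥ 0.80).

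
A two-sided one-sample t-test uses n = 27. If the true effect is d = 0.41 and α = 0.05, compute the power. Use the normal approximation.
Power ≈ 0.57

Power calculation (one-sample t-test, normal approximation):
z_β = d · √n - z_{α/2}
z_β = 0.41 · √27 - 1.960
z_β = 0.41 · 5.196 - 1.960
z_β = 0.170

Power = Φ(z_β) = Φ(0.170) ≈ 0.568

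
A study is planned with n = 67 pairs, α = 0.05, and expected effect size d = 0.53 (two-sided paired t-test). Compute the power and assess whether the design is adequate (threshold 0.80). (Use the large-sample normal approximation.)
Power ≈ 0.99; the study is adequately powered (power ≥ 0.80)

Power calculation (paired t-test, normal approximation):
z_β = d · √n - z_{α/2}
z_β = 0.53 · √67 - 1.960
z_β = 0.53 · 8.185 - 1.960
z_β = 2.378

Power = Φ(z_β) = Φ(2.378) ≈ 0.991

Effect size d = 0.53 is medium by Cohen's convention (0.2/0.5/0.8).

Threshold: power ≥ 0.80 is conventionally adequate.
Power ≈ 0.99 → the study is adequately powered (power ≥ 0.80).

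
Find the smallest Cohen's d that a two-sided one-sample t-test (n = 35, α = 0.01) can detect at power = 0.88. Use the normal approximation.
d ≈ 0.63

Minimum detectable effect (one-sample t-test, normal approximation):
d = (z_{α/2} + z_β) / √n
d = (2.576 + 1.175) / √35
d = 3.751 / 5.916
d ≈ 0.63

By Cohen's convention (0.2 small / 0.5 medium / 0.8 large): medium effect.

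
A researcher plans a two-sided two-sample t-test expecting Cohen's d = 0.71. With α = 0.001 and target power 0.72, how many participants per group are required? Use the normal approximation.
n = 60 per group

Sample size formula (two-sample t-test, normal approximation):
n = 2 · ((z_{α/2} + z_β) / d)²

z_{α/2} = 3.291 (for α = 0.001, two-sided)
z_β = 0.583 (for power = 0.72)
d = 0.71

n = 2 · ((3.291 + 0.583) / 0.71)²
n = 2 · (5.456)²
n ≈ 59.54
Round up to the next whole number: n = 60 per group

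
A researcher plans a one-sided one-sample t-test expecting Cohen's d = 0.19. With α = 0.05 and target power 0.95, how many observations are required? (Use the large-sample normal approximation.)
n = 300

Sample size formula (one-sample t-test, normal approximation):
n = ((z_α + z_β) / d)²

z_α = 1.645 (for α = 0.05, one-sided)
z_β = 1.645 (for power = 0.95)
d = 0.19

n = ((1.645 + 1.645) / 0.19)²
n = (17.316)²
n ≈ 299.84
Round up to the next whole number: n = 300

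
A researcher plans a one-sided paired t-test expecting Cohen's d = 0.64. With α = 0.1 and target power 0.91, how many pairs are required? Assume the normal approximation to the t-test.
n = 17 pairs

Sample size formula (paired t-test, normal approximation):
n = ((z_α + z_β) / d)²

z_α = 1.282 (for α = 0.1, one-sided)
z_β = 1.341 (for power = 0.91)
d = 0.64

n = ((1.282 + 1.341) / 0.64)²
n = (4.098)²
n ≈ 16.79
Round up to the next whole number: n = 17 pairs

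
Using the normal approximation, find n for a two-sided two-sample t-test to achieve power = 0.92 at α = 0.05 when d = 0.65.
n = 54 per group

Sample size formula (two-sample t-test, normal approximation):
n = 2 · ((z_{α/2} + z_β) / d)²

z_{α/2} = 1.960 (for α = 0.05, two-sided)
z_β = 1.405 (for power = 0.92)
d = 0.65

n = 2 · ((1.960 + 1.405) / 0.65)²
n = 2 · (5.177)²
n ≈ 53.60
Round up to the next whole number: n = 54 per group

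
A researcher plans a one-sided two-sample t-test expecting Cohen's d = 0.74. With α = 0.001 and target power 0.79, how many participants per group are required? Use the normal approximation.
n = 56 per group

Sample size formula (two-sample t-test, normal approximation):
n = 2 · ((z_α + z_β) / d)²

z_α = 3.090 (for α = 0.001, one-sided)
z_β = 0.806 (for power = 0.79)
d = 0.74

n = 2 · ((3.090 + 0.806) / 0.74)²
n = 2 · (5.265)²
n ≈ 55.44
Round up to the next whole number: n = 56 per group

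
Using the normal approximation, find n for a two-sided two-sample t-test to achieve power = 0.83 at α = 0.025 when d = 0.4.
n = 128 per group

Sample size formula (two-sample t-test, normal approximation):
n = 2 · ((z_{α/2} + z_β) / d)²

z_{α/2} = 2.241 (for α = 0.025, two-sided)
z_β = 0.954 (for power = 0.83)
d = 0.4

n = 2 · ((2.241 + 0.954) / 0.4)²
n = 2 · (7.988)²
n ≈ 127.62
Round up to the next whole number: n = 128 per group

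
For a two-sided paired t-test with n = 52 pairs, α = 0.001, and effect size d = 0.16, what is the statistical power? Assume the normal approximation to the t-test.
Power ≈ 0.02

Power calculation (paired t-test, normal approximation):
z_β = d · √n - z_{α/2}
z_β = 0.16 · √52 - 3.291
z_β = 0.16 · 7.211 - 3.291
z_β = -2.137

Power = Φ(z_β) = Φ(-2.137) ≈ 0.016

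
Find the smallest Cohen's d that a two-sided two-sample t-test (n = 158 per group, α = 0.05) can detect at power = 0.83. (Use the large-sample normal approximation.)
d ≈ 0.33

Minimum detectable effect (two-sample t-test, normal approximation):
d = (z_{α/2} + z_β) / √(n/2)
d = (1.960 + 0.954) / √(158/2)
d = 2.914 / 8.888
d ≈ 0.33

By Cohen's convention (0.2 small / 0.5 medium / 0.8 large): small effect.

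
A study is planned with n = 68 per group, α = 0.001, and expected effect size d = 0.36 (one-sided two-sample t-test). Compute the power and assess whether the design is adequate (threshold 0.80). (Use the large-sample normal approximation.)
Power ≈ 0.16; the study is underpowered (power < 0.80)

Power calculation (two-sample t-test, normal approximation):
z_β = d · √(n/2) - z_α
z_β = 0.36 · √(68/2) - 3.090
z_β = 0.36 · 5.831 - 3.090
z_β = -0.991

Power = Φ(z_β) = Φ(-0.991) ≈ 0.161

Effect size d = 0.36 is small by Cohen's convention (0.2/0.5/0.8).

Threshold: power ≥ 0.80 is conventionally adequate.
Power ≈ 0.16 → the study is underpowered (power < 0.80).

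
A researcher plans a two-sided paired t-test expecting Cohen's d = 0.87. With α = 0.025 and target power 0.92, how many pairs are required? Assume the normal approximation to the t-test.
n = 18 pairs

Sample size formula (paired t-test, normal approximation):
n = ((z_{α/2} + z_β) / d)²

z_{α/2} = 2.241 (for α = 0.025, two-sided)
z_β = 1.405 (for power = 0.92)
d = 0.87

n = ((2.241 + 1.405) / 0.87)²
n = (4.191)²
n ≈ 17.56
Round up to the next whole number: n = 18 pairs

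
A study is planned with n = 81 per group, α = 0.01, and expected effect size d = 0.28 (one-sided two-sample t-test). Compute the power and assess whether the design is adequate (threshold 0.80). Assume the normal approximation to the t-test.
Power ≈ 0.29; the study is underpowered (power < 0.80)

Power calculation (two-sample t-test, normal approximation):
z_β = d · √(n/2) - z_α
z_β = 0.28 · √(81/2) - 2.326
z_β = 0.28 · 6.364 - 2.326
z_β = -0.544

Power = Φ(z_β) = Φ(-0.544) ≈ 0.293

Effect size d = 0.28 is small by Cohen's convention (0.2/0.5/0.8).

Threshold: power ≥ 0.80 is conventionally adequate.
Power ≈ 0.29 → the study is underpowered (power < 0.80).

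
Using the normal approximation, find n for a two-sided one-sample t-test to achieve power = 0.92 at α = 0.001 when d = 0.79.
n = 36

Sample size formula (one-sample t-test, normal approximation):
n = ((z_{α/2} + z_β) / d)²

z_{α/2} = 3.291 (for α = 0.001, two-sided)
z_β = 1.405 (for power = 0.92)
d = 0.79

n = ((3.291 + 1.405) / 0.79)²
n = (5.944)²
n ≈ 35.33
Round up to the next whole number: n = 36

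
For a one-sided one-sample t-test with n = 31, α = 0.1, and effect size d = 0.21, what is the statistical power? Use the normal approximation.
Power ≈ 0.46

Power calculation (one-sample t-test, normal approximation):
z_β = d · √n - z_α
z_β = 0.21 · √31 - 1.282
z_β = 0.21 · 5.568 - 1.282
z_β = -0.112

Power = Φ(z_β) = Φ(-0.112) ≈ 0.455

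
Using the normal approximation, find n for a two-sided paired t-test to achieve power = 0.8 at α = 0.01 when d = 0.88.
n = 16 pairs

Sample size formula (paired t-test, normal approximation):
n = ((z_{α/2} + z_β) / d)²

z_{α/2} = 2.576 (for α = 0.01, two-sided)
z_β = 0.842 (for power = 0.8)
d = 0.88

n = ((2.576 + 0.842) / 0.88)²
n = (3.884)²
n ≈ 15.09
Round up to the next whole number: n = 16 pairs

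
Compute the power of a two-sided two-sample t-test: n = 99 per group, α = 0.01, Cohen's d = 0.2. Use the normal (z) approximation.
Power ≈ 0.12

Power calculation (two-sample t-test, normal approximation):
z_β = d · √(n/2) - z_{α/2}
z_β = 0.2 · √(99/2) - 2.576
z_β = 0.2 · 7.036 - 2.576
z_β = -1.169

Power = Φ(z_β) = Φ(-1.169) ≈ 0.121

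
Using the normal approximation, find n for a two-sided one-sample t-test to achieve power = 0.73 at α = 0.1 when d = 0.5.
n = 21

Sample size formula (one-sample t-test, normal approximation):
n = ((z_{α/2} + z_β) / d)²

z_{α/2} = 1.645 (for α = 0.1, two-sided)
z_β = 0.613 (for power = 0.73)
d = 0.5

n = ((1.645 + 0.613) / 0.5)²
n = (4.516)²
n ≈ 20.39
Round up to the next whole number: n = 21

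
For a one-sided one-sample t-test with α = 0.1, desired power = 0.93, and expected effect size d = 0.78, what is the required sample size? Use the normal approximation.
n = 13

Sample size formula (one-sample t-test, normal approximation):
n = ((z_α + z_β) / d)²

z_α = 1.282 (for α = 0.1, one-sided)
z_β = 1.476 (for power = 0.93)
d = 0.78

n = ((1.282 + 1.476) / 0.78)²
n = (3.536)²
n ≈ 12.50
Round up to the next whole number: n = 13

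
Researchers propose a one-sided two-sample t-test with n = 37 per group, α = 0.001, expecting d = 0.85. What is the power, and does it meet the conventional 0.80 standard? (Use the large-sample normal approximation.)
Power ≈ 0.71; the study is underpowered (power < 0.80)

Power calculation (two-sample t-test, normal approximation):
z_β = d · √(n/2) - z_α
z_β = 0.85 · √(37/2) - 3.090
z_β = 0.85 · 4.301 - 3.090
z_β = 0.566

Power = Φ(z_β) = Φ(0.566) ≈ 0.714

Effect size d = 0.85 is large by Cohen's convention (0.2/0.5/0.8).

Threshold: power ≥ 0.80 is conventionally adequate.
Power ≈ 0.71 → the study is underpowered (power < 0.80).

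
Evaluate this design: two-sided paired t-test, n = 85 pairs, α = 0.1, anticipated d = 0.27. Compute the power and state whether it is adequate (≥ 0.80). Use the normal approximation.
Power ≈ 0.80; the study is adequately powered (power ≥ 0.80)

Power calculation (paired t-test, normal approximation):
z_β = d · √n - z_{α/2}
z_β = 0.27 · √85 - 1.645
z_β = 0.27 · 9.220 - 1.645
z_β = 0.844

Power = Φ(z_β) = Φ(0.844) ≈ 0.801

Effect size d = 0.27 is small by Cohen's convention (0.2/0.5/0.8).

Threshold: power ≥ 0.80 is conventionally adequate.
Power ≈ 0.80 → the study is adequately powered (power ≥ 0.80).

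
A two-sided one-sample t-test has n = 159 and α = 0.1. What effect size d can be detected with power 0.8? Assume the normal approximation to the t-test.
d ≈ 0.20

Minimum detectable effect (one-sample t-test, normal approximation):
d = (z_{α/2} + z_β) / √n
d = (1.645 + 0.842) / √159
d = 2.486 / 12.610
d ≈ 0.20

By Cohen's convention (0.2 small / 0.5 medium / 0.8 large): small effect.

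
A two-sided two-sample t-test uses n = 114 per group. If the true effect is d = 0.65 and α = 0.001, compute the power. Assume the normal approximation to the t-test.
Power ≈ 0.95

Power calculation (two-sample t-test, normal approximation):
z_β = d · √(n/2) - z_{α/2}
z_β = 0.65 · √(114/2) - 3.291
z_β = 0.65 · 7.550 - 3.291
z_β = 1.617

Power = Φ(z_β) = Φ(1.617) ≈ 0.947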